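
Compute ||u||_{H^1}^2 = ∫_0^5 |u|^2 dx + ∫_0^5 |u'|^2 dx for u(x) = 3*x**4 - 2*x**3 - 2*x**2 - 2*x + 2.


||u||_{H^1}^2 = 104108255/42

The H^1 norm (squared) on an interval (0, L) is
  ||u||_{H^1}^2 = ∫_0^L u(x)^2 dx + ∫_0^L u'(x)^2 dx.
Compute u'(x) = 12*x**3 - 6*x**2 - 4*x - 2.
Then u(x)^2 = 9*x**8 - 12*x**7 - 8*x**6 - 4*x**5 + 24*x**4 - 4*x**2 - 8*x + 4 and u'(x)^2 = 144*x**6 - 144*x**5 - 60*x**4 + 40*x**2 + 16*x + 4.
Integrate each monomial from 0 to 5 using ∫_0^5 c·x^n dx = c·5^(n+1)/(n+1):
  ∫_0^5 u(x)^2 dx = ∫_0^5 (9*x^8 - 12*x^7 - 8*x^6 - 4*x^5 + 24*x^4 - 4*x^2 - 8*x + 4) dx. Term by term:
    ∫_0^5 9*x^8 dx = 1953125;  ∫_0^5 -12*x^7 dx = -1171875/2;  ∫_0^5 -8*x^6 dx = -625000/7;
    ∫_0^5 -4*x^5 dx = -31250/3;  ∫_0^5 24*x^4 dx = 15000;  ∫_0^5 -4*x^2 dx = -500/3;
    ∫_0^5 -8*x dx = -100;  ∫_0^5 4 dx = 20.
  Sum: 1953125 − 1171875/2 − 625000/7 − 31250/3 + 15000 − 500/3 − 100 + 20 = 53854015/42.
  ∫_0^5 u'(x)^2 dx = ∫_0^5 (144*x^6 - 144*x^5 - 60*x^4 + 40*x^2 + 16*x + 4) dx. Term by term:
    ∫_0^5 144*x^6 dx = 11250000/7;  ∫_0^5 -144*x^5 dx = -375000;  ∫_0^5 -60*x^4 dx = -37500;
    ∫_0^5 40*x^2 dx = 5000/3;  ∫_0^5 16*x dx = 200;  ∫_0^5 4 dx = 20.
  Sum: 11250000/7 − 375000 − 37500 + 5000/3 + 200 + 20 = 25127120/21.
Adding: ||u||_{H^1}^2 = 53854015/42 + 25127120/21 = 104108255/42.


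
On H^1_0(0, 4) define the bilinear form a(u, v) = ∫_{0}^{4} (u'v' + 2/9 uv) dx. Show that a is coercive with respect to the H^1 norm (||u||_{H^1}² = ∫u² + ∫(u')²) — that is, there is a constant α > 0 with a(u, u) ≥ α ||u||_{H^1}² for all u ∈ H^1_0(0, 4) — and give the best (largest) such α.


α = (32/9 + π^2)/(π^2 + 16)

Coercivity of a(·,·) on H^1_0(0, 4) means a(u, u) ≥ α ||u||_{H^1}² for every u ∈ H^1_0.
The interval has length L = 4, and Poincaré/coercivity depend only on L. Here a(u, u) = ∫(u')² + (2/9)·∫u².
Here 0 < c = 2/9 < 1. The condition a(u,u) ≥ α||u||_{H^1}² reads (1−α)∫(u')² ≥ (α−c)∫u². Any admissible α is ≤ 1 (rapidly oscillating u have ∫u²/∫(u')² → 0), and α = 1 would force 0 ≥ (1−c)∫u², impossible since c < 1; so 1−α > 0. By the sharp Poincaré inequality on H^1_0 of an interval of length L, ∫(u')² ≥ (π/L)²∫u² with equality for the first sine mode sin(π(x−x₀)/L) (x₀ the left endpoint), so the inequality holds for all u iff (1−α)(π/L)² ≥ α − c, i.e. α ≤ ((π/L)² + c)/((π/L)² + 1) = (1 + c(L/π)²)/(1 + (L/π)²). With (π/L)² = π^2/16 and c = 2/9, the largest admissible constant is α = ((π/L)² + c)/((π/L)² + 1).
Simplifying, α = (32/9 + π^2)/(π^2 + 16).


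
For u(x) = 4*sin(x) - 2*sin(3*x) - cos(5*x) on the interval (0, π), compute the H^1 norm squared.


||u||_{H^1(0,π)}^2 = 49*π

u'(x) = 5*sin(5*x) + 4*cos(x) - 6*cos(3*x).
Expand u² and (u')² and integrate term by term on (0, π), using: for integers n ≥ 1, ∫_0^π sin²(nx) dx = ∫_0^π cos²(nx) dx = π/2; for n ≠ n', ∫_0^π sin(nx)sin(n'x) dx = ∫_0^π cos(nx)cos(n'x) dx = 0; and by product-to-sum, ∫_0^π sin(nx)cos(n'x) dx = ½∫_0^π [sin((n+n')x) + sin((n−n')x)] dx, which is 0 when n+n' is even and 2n/(n²−n'²) when n+n' is odd (it need not vanish on (0, π)).
  u² squared terms: (-1)²·∫cos(5x)² dx = 1·π/2 = π/2;  (-2)²·∫sin(3x)² dx = 4·π/2 = 2*π;  (4)²·∫sin(x)² dx = 16·π/2 = 8*π.
  u² cross terms: 2·(-1)·(-2)·∫cos(5x)·sin(3x) dx = 4·(0) = 0;  2·(-1)·(4)·∫cos(5x)·sin(x) dx = -8·(0) = 0;  2·(-2)·(4)·∫sin(3x)·sin(x) dx = -16·(0) = 0.
  So ∫_0^π u² dx = π/2 + 2*π + 8*π + 0 + 0 + 0 = 21*π/2.
  (u')² squared terms: (-6)²·∫cos(3x)² dx = 36·π/2 = 18*π;  (4)²·∫cos(x)² dx = 16·π/2 = 8*π;  (5)²·∫sin(5x)² dx = 25·π/2 = 25*π/2.
  (u')² cross terms: 2·(-6)·(4)·∫cos(3x)·cos(x) dx = -48·(0) = 0;  2·(-6)·(5)·∫cos(3x)·sin(5x) dx = -60·(0) = 0;  2·(4)·(5)·∫cos(x)·sin(5x) dx = 40·(0) = 0.
  So ∫_0^π (u')² dx = 18*π + 8*π + 25*π/2 + 0 + 0 + 0 = 77*π/2.
||u||_{H^1}^2 = (21*π/2) + (77*π/2) = 49*π.


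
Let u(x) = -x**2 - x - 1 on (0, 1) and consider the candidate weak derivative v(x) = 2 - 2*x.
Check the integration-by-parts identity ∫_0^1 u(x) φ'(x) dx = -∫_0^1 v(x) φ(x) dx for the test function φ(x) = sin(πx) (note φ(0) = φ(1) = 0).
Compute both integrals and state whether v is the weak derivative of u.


LHS = 4/π, RHS = -2/π. No, v is not the weak derivative of u.

u(x) = -x**2 - x - 1, classical derivative u'(x) = -2*x - 1.
φ(x) = sin(πx), so φ'(x) = π*cos(π*x).
Note φ(0) = φ(1) = 0, so the boundary term u·φ vanishes.
LHS = ∫_0^1 u(x) φ'(x) dx = ∫_0^1 (-π*x^2*cos(π*x) - π*x*cos(π*x) - π*cos(π*x)) dx. Term by term:
  ∫_0^1 -π*cos(π*x) dx = 0;  ∫_0^1 -π*x*cos(π*x) dx = 2/π;  ∫_0^1 -π*x^2*cos(π*x) dx = 2/π.
Sum: 0 + 2/π + 2/π = 4/π.
So LHS = 4/π.
∫_0^1 v(x) φ(x) dx = ∫_0^1 (-2*x*sin(π*x) + 2*sin(π*x)) dx. Term by term:
  ∫_0^1 2*sin(π*x) dx = 4/π;  ∫_0^1 -2*x*sin(π*x) dx = -2/π.
Sum: 4/π − 2/π = 2/π.
So RHS = -∫_0^1 v(x) φ(x) dx = -2/π.
LHS − RHS = 6/π ≠ 0, so the identity fails.
(For a valid weak derivative the identity must hold for EVERY test function, in particular this one. The failure shows v is NOT the weak derivative of u.)
Correct weak derivative would be u'(x) = -2*x - 1.


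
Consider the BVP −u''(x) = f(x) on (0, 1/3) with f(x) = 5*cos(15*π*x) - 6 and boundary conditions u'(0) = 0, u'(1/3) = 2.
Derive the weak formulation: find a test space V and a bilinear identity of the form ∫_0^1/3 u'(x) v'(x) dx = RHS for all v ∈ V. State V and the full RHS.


V = H^1(0, 1/3) (v unrestricted at boundary; u is determined up to an additive constant); weak form: ∫_0^1/3 u'v' dx = ∫_0^1/3 (5*cos(15*π*x) - 6) v dx + 2·v(1/3) for all v ∈ V.

Multiply both sides by a test function v and integrate from 0 to 1/3:
  ∫_0^1/3 −u''(x) v(x) dx = ∫_0^1/3 f(x) v(x) dx.
Integrate the LHS by parts once:
  ∫_0^1/3 −u'' v dx = −[u'(x) v(x)]_0^1/3 + ∫_0^1/3 u'(x) v'(x) dx.
Thus ∫_0^1/3 u'(x) v'(x) dx = ∫_0^1/3 f(x) v(x) dx + [u'(x) v(x)]_0^1/3.
Choose V so that boundary terms are either known or forced to vanish.
u has inhomogeneous Neumann u'(0) = 0, u'(1/3) = 2. [u' v]_0^1/3 = (2)·v(1/3) − (0)·v(0) = 2·v(1/3). Take V = H^1(0, 1/3); boundary term becomes part of RHS.
Weak formulation: find u (satisfying any essential BC) such that ∫_0^1/3 u'(x) v'(x) dx = ∫_0^1/3 f v dx + 2·v(1/3) for all v ∈ V (Neumann data are natural BCs: they enter the RHS as boundary terms).
Substituting f(x) = 5*cos(15*π*x) - 6, the right-hand side is ∫_0^1/3 (5*cos(15*π*x) - 6) v dx + 2·v(1/3).
Compatibility check (pure Neumann): taking v ≡ 1 ∈ V gives 0 = ∫_0^1/3 f dx + (2) − (0), i.e. ∫_0^1/3 f dx must equal u'(0) − u'(1/3) = -2. Indeed ∫_0^1/3 (5*cos(15*π*x) - 6) dx = -2, so the data are compatible. The solution is then unique only up to an additive constant (fix it e.g. by requiring ∫_0^1/3 u dx = 0).


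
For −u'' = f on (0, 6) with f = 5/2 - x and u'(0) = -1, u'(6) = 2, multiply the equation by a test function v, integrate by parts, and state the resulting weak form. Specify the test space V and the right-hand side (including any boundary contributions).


V = H^1(0, 6) (v unrestricted at boundary; u is determined up to an additive constant); weak form: ∫_0^6 u'v' dx = ∫_0^6 (5/2 - x) v dx + 2·v(6) + v(0) for all v ∈ V.

Multiply both sides by a test function v and integrate from 0 to 6:
  ∫_0^6 −u''(x) v(x) dx = ∫_0^6 f(x) v(x) dx.
Integrate the LHS by parts once:
  ∫_0^6 −u'' v dx = −[u'(x) v(x)]_0^6 + ∫_0^6 u'(x) v'(x) dx.
Thus ∫_0^6 u'(x) v'(x) dx = ∫_0^6 f(x) v(x) dx + [u'(x) v(x)]_0^6.
Choose V so that boundary terms are either known or forced to vanish.
u has inhomogeneous Neumann u'(0) = -1, u'(6) = 2. [u' v]_0^6 = (2)·v(6) − (-1)·v(0) = 2·v(6) + v(0). Take V = H^1(0, 6); boundary term becomes part of RHS.
Weak formulation: find u (satisfying any essential BC) such that ∫_0^6 u'(x) v'(x) dx = ∫_0^6 f v dx + 2·v(6) + v(0) for all v ∈ V (Neumann data are natural BCs: they enter the RHS as boundary terms).
Substituting f(x) = 5/2 - x, the right-hand side is ∫_0^6 (5/2 - x) v dx + 2·v(6) + v(0).
Compatibility check (pure Neumann): taking v ≡ 1 ∈ V gives 0 = ∫_0^6 f dx + (2) − (-1), i.e. ∫_0^6 f dx must equal u'(0) − u'(6) = -3. Indeed ∫_0^6 (5/2 - x) dx = -3, so the data are compatible. The solution is then unique only up to an additive constant (fix it e.g. by requiring ∫_0^6 u dx = 0).


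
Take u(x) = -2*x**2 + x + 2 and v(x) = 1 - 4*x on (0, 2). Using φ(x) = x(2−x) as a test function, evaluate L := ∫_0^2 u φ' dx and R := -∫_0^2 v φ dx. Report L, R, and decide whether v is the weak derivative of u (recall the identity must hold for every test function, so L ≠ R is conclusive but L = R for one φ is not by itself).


LHS = 4, RHS = 4. Yes, v = u' weakly.

u(x) = -2*x**2 + x + 2, classical derivative u'(x) = 1 - 4*x.
φ(x) = x(2−x), so φ'(x) = 2 - 2*x.
Note φ(0) = φ(2) = 0, so the boundary term u·φ vanishes.
LHS = ∫_0^2 u(x) φ'(x) dx = ∫_0^2 (4*x^3 - 6*x^2 - 2*x + 4) dx. Term by term:
  ∫_0^2 4*x^3 dx = 16;  ∫_0^2 -6*x^2 dx = -16;  ∫_0^2 -2*x dx = -4;
  ∫_0^2 4 dx = 8.
Sum: 16 − 16 − 4 + 8 = 4.
So LHS = 4.
∫_0^2 v(x) φ(x) dx = ∫_0^2 (4*x^3 - 9*x^2 + 2*x) dx. Term by term:
  ∫_0^2 4*x^3 dx = 16;  ∫_0^2 -9*x^2 dx = -24;  ∫_0^2 2*x dx = 4.
Sum: 16 − 24 + 4 = -4.
So RHS = -∫_0^2 v(x) φ(x) dx = 4.
LHS = RHS, so the identity holds for this test φ.
Moreover u is smooth here and v(x) = u'(x) = 1 - 4*x pointwise, so the identity holds for every test function. Hence v is the weak derivative of u.


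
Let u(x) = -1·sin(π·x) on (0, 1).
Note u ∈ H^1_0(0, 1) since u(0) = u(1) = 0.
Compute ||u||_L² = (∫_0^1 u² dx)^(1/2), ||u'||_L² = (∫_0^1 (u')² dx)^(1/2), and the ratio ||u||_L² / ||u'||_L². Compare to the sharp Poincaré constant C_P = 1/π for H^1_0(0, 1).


||u||_L² / ||u'||_L² = 1/π = C_P.

u(x) = -1·sin(π·x), so u'(x) = -π*cos(π*x).
Writing u(x) = A·sin(kπx/L) with A = -1 and k = 1, use ∫_0^L sin²(kπx/L) dx = L/2 and ∫_0^L cos²(kπx/L) dx = L/2.
u² = 1·sin²(π·x) and (u')² = π^2·cos²(π·x), and each of sin², cos² integrates to L/2 = 1/2 over (0, 1).
∫_0^1 u² dx = 1/2, so ||u||_L² = sqrt(2)/2.
∫_0^1 (u')² dx = π^2/2, so ||u'||_L² = sqrt(2)*π/2.
Ratio ||u||_L² / ||u'||_L² = 1/π.
Sharp Poincaré constant on H^1_0(0, 1) is C_P = L/π = 1/π, achieved by sin(π·x).
This is the k = 1 eigenfunction (up to amplitude), so the ratio equals the sharp Poincaré constant exactly.


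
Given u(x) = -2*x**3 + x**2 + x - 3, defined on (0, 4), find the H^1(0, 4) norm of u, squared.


||u||_{H^1}^2 = 437384/35

The H^1 norm (squared) on an interval (0, L) is
  ||u||_{H^1}^2 = ∫_0^L u(x)^2 dx + ∫_0^L u'(x)^2 dx.
Compute u'(x) = -6*x**2 + 2*x + 1.
Then u(x)^2 = 4*x**6 - 4*x**5 - 3*x**4 + 14*x**3 - 5*x**2 - 6*x + 9 and u'(x)^2 = 36*x**4 - 24*x**3 - 8*x**2 + 4*x + 1.
Integrate each monomial from 0 to 4 using ∫_0^4 c·x^n dx = c·4^(n+1)/(n+1):
  ∫_0^4 u(x)^2 dx = ∫_0^4 (4*x^6 - 4*x^5 - 3*x^4 + 14*x^3 - 5*x^2 - 6*x + 9) dx. Term by term:
    ∫_0^4 4*x^6 dx = 65536/7;  ∫_0^4 -4*x^5 dx = -8192/3;  ∫_0^4 -3*x^4 dx = -3072/5;
    ∫_0^4 14*x^3 dx = 896;  ∫_0^4 -5*x^2 dx = -320/3;  ∫_0^4 -6*x dx = -48;
    ∫_0^4 9 dx = 36.
  Sum: 65536/7 − 8192/3 − 3072/5 + 896 − 320/3 − 48 + 36 = 713428/105.
  ∫_0^4 u'(x)^2 dx = ∫_0^4 (36*x^4 - 24*x^3 - 8*x^2 + 4*x + 1) dx. Term by term:
    ∫_0^4 36*x^4 dx = 36864/5;  ∫_0^4 -24*x^3 dx = -1536;  ∫_0^4 -8*x^2 dx = -512/3;
    ∫_0^4 4*x dx = 32;  ∫_0^4 1 dx = 4.
  Sum: 36864/5 − 1536 − 512/3 + 32 + 4 = 85532/15.
Adding: ||u||_{H^1}^2 = 713428/105 + 85532/15 = 437384/35.


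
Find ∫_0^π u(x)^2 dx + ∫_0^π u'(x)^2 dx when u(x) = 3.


||u||_{H^1(0,π)}^2 = 9*π

u'(x) = 0.
Expand u² and (u')² and integrate term by term on (0, π), using: for integers n ≥ 1, ∫_0^π sin²(nx) dx = ∫_0^π cos²(nx) dx = π/2; for n ≠ n', ∫_0^π sin(nx)sin(n'x) dx = ∫_0^π cos(nx)cos(n'x) dx = 0; and by product-to-sum, ∫_0^π sin(nx)cos(n'x) dx = ½∫_0^π [sin((n+n')x) + sin((n−n')x)] dx, which is 0 when n+n' is even and 2n/(n²−n'²) when n+n' is odd (it need not vanish on (0, π)). For the constant mode: ∫_0^π 1 dx = π, ∫_0^π cos(nx) dx = 0, ∫_0^π sin(nx) dx = (1−(−1)^n)/n.
  u² squared terms: (3)²·∫1 dx = 9·π = 9*π.
  So ∫_0^π u² dx = 9*π.
  u' ≡ 0, so ∫_0^π (u')² dx = 0.
||u||_{H^1}^2 = (9*π) + (0) = 9*π.


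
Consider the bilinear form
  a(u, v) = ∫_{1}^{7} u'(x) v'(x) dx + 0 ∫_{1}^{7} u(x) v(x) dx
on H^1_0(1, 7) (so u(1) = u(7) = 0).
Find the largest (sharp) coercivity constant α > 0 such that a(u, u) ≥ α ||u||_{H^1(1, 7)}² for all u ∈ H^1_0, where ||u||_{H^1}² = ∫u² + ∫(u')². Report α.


α = π^2/(π^2 + 36)

Coercivity of a(·,·) on H^1_0(1, 7) means a(u, u) ≥ α ||u||_{H^1}² for every u ∈ H^1_0.
The interval has length L = 6, and Poincaré/coercivity depend only on L. Here a(u, u) = ∫(u')² + (0)·∫u².
Here c = 0, so a(u,u) = ∫(u')² alone. The condition a(u,u) ≥ α||u||_{H^1}² reads (1−α)∫(u')² ≥ (α−c)∫u². Any admissible α is ≤ 1 (rapidly oscillating u have ∫u²/∫(u')² → 0), and α = 1 would force 0 ≥ (1−c)∫u², impossible since c < 1; so 1−α > 0. By the sharp Poincaré inequality on H^1_0 of an interval of length L, ∫(u')² ≥ (π/L)²∫u² with equality for the first sine mode sin(π(x−x₀)/L) (x₀ the left endpoint), so the inequality holds for all u iff (1−α)(π/L)² ≥ α − c, i.e. α ≤ ((π/L)² + c)/((π/L)² + 1) = (1 + c(L/π)²)/(1 + (L/π)²). (Direct route, valid since c ≤ 0: Poincaré gives c∫u² ≥ c(L/π)²∫(u')², so a(u,u) ≥ (1 + c(L/π)²)∫(u')², while ||u||_{H^1}² ≤ (1 + (L/π)²)∫(u')²; dividing yields the same α.) With (π/L)² = π^2/36 and c = 0, the largest admissible constant is α = ((π/L)² + c)/((π/L)² + 1).
Simplifying, α = π^2/(π^2 + 36).


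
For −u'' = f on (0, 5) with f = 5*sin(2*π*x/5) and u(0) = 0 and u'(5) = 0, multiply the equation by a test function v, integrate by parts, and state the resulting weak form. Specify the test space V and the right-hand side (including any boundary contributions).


V = {v ∈ H^1(0, 5) : v(0) = 0} (test functions vanish at x = 0 where u is specified); weak form: ∫_0^5 u'v' dx = ∫_0^5 (5*sin(2*π*x/5)) v dx for all v ∈ V.

Multiply both sides by a test function v and integrate from 0 to 5:
  ∫_0^5 −u''(x) v(x) dx = ∫_0^5 f(x) v(x) dx.
Integrate the LHS by parts once:
  ∫_0^5 −u'' v dx = −[u'(x) v(x)]_0^5 + ∫_0^5 u'(x) v'(x) dx.
Thus ∫_0^5 u'(x) v'(x) dx = ∫_0^5 f(x) v(x) dx + [u'(x) v(x)]_0^5.
Choose V so that boundary terms are either known or forced to vanish.
Mixed BC: u(0) = 0 (Dirichlet) and u'(5) = 0 (Neumann). Define V = {v ∈ H^1(0, 5) : v(0) = 0}. Then [u' v]_0^5 = u'(5)·v(5) − u'(0)·0 = 0.
Weak formulation: find u (satisfying any essential BC) such that ∫_0^5 u'(x) v'(x) dx = ∫_0^5 f v dx for all v ∈ V (Dirichlet at 0 absorbed into V; the Neumann datum at x = 5 is zero, so no boundary term remains).
Substituting f(x) = 5*sin(2*π*x/5), the right-hand side is ∫_0^5 (5*sin(2*π*x/5)) v dx.


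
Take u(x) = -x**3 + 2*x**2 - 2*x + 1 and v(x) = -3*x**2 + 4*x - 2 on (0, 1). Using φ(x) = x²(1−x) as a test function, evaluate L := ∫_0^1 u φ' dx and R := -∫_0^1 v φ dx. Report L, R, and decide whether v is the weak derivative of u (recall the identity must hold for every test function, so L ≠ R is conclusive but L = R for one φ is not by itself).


LHS = 1/15, RHS = 1/15. Yes, v = u' weakly.

u(x) = -x**3 + 2*x**2 - 2*x + 1, classical derivative u'(x) = -3*x**2 + 4*x - 2.
φ(x) = x²(1−x), so φ'(x) = x*(2 - 3*x).
Note φ(0) = φ(1) = 0, so the boundary term u·φ vanishes.
LHS = ∫_0^1 u(x) φ'(x) dx = ∫_0^1 (3*x^5 - 8*x^4 + 10*x^3 - 7*x^2 + 2*x) dx. Term by term:
  ∫_0^1 3*x^5 dx = 1/2;  ∫_0^1 -8*x^4 dx = -8/5;  ∫_0^1 10*x^3 dx = 5/2;
  ∫_0^1 -7*x^2 dx = -7/3;  ∫_0^1 2*x dx = 1.
Sum: 1/2 − 8/5 + 5/2 − 7/3 + 1 = 1/15.
So LHS = 1/15.
∫_0^1 v(x) φ(x) dx = ∫_0^1 (3*x^5 - 7*x^4 + 6*x^3 - 2*x^2) dx. Term by term:
  ∫_0^1 3*x^5 dx = 1/2;  ∫_0^1 -7*x^4 dx = -7/5;  ∫_0^1 6*x^3 dx = 3/2;
  ∫_0^1 -2*x^2 dx = -2/3.
Sum: 1/2 − 7/5 + 3/2 − 2/3 = -1/15.
So RHS = -∫_0^1 v(x) φ(x) dx = 1/15.
LHS = RHS, so the identity holds for this test φ.
Moreover u is smooth here and v(x) = u'(x) = -3*x**2 + 4*x - 2 pointwise, so the identity holds for every test function. Hence v is the weak derivative of u.


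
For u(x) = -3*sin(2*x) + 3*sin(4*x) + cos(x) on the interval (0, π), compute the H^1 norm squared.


||u||_{H^1(0,π)}^2 = -48/5 + 100*π

u'(x) = -sin(x) - 6*cos(2*x) + 12*cos(4*x).
Expand u² and (u')² and integrate term by term on (0, π), using: for integers n ≥ 1, ∫_0^π sin²(nx) dx = ∫_0^π cos²(nx) dx = π/2; for n ≠ n', ∫_0^π sin(nx)sin(n'x) dx = ∫_0^π cos(nx)cos(n'x) dx = 0; and by product-to-sum, ∫_0^π sin(nx)cos(n'x) dx = ½∫_0^π [sin((n+n')x) + sin((n−n')x)] dx, which is 0 when n+n' is even and 2n/(n²−n'²) when n+n' is odd (it need not vanish on (0, π)).
  u² squared terms: (-3)²·∫sin(2x)² dx = 9·π/2 = 9*π/2;  (3)²·∫sin(4x)² dx = 9·π/2 = 9*π/2;  (1)²·∫cos(x)² dx = 1·π/2 = π/2.
  u² cross terms: 2·(-3)·(3)·∫sin(2x)·sin(4x) dx = -18·(0) = 0;  2·(-3)·(1)·∫sin(2x)·cos(x) dx = -6·(4/3) = -8;  2·(3)·(1)·∫sin(4x)·cos(x) dx = 6·(8/15) = 16/5.
  So ∫_0^π u² dx = 9*π/2 + 9*π/2 + π/2 + 0 − 8 + 16/5 = -24/5 + 19*π/2.
  (u')² squared terms: (-1)²·∫sin(x)² dx = 1·π/2 = π/2;  (-6)²·∫cos(2x)² dx = 36·π/2 = 18*π;  (12)²·∫cos(4x)² dx = 144·π/2 = 72*π.
  (u')² cross terms: 2·(-1)·(-6)·∫sin(x)·cos(2x) dx = 12·(-2/3) = -8;  2·(-1)·(12)·∫sin(x)·cos(4x) dx = -24·(-2/15) = 16/5;  2·(-6)·(12)·∫cos(2x)·cos(4x) dx = -144·(0) = 0.
  So ∫_0^π (u')² dx = π/2 + 18*π + 72*π − 8 + 16/5 + 0 = -24/5 + 181*π/2.
||u||_{H^1}^2 = (-24/5 + 19*π/2) + (-24/5 + 181*π/2) = -48/5 + 100*π.


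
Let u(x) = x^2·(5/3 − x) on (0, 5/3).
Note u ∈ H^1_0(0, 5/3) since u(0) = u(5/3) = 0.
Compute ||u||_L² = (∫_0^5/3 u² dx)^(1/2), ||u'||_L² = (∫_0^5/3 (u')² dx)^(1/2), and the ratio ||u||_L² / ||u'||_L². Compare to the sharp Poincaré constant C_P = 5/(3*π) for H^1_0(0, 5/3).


||u||_L² / ||u'||_L² = 5*sqrt(14)/42 < C_P = 5/(3*π).

u(x) = x^2·(5/3 − x), so u'(x) = x*(10 - 9*x)/3.
u(x) = x^2·(5/3 − x) vanishes at x = 0 and x = 5/3, so u ∈ H^1_0(0, 5/3). Differentiate via the product rule and integrate the resulting polynomials term by term.
  ∫_0^5/3 u² dx = ∫_0^5/3 (x^6 - 10*x^5/3 + 25*x^4/9) dx. Term by term:
    ∫_0^5/3 x^6 dx = 78125/15309;  ∫_0^5/3 -10*x^5/3 dx = -78125/6561;  ∫_0^5/3 25*x^4/9 dx = 15625/2187.
  Sum: 78125/15309 − 78125/6561 + 15625/2187 = 15625/45927.
  ∫_0^5/3 (u')² dx = ∫_0^5/3 (9*x^4 - 20*x^3 + 100*x^2/9) dx. Term by term:
    ∫_0^5/3 9*x^4 dx = 625/27;  ∫_0^5/3 -20*x^3 dx = -3125/81;  ∫_0^5/3 100*x^2/9 dx = 12500/729.
  Sum: 625/27 − 3125/81 + 12500/729 = 1250/729.
∫_0^5/3 u² dx = 15625/45927, so ||u||_L² = 125*sqrt(7)/567.
∫_0^5/3 (u')² dx = 1250/729, so ||u'||_L² = 25*sqrt(2)/27.
Ratio ||u||_L² / ||u'||_L² = 5*sqrt(14)/42.
Sharp Poincaré constant on H^1_0(0, 5/3) is C_P = L/π = 5/(3*π), achieved by sin(3*π/5·x).
A polynomial bump cannot attain the sharp Poincaré constant (only the first sine eigenfunction does), so the ratio is strictly less than C_P, consistent with ||u||_L² ≤ C_P ||u'||_L².


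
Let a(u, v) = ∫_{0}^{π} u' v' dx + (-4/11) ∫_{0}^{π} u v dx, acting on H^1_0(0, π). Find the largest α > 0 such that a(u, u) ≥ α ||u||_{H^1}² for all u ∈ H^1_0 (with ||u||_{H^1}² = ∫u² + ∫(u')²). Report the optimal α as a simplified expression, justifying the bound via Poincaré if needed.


α = 7/22

Coercivity of a(·,·) on H^1_0(0, π) means a(u, u) ≥ α ||u||_{H^1}² for every u ∈ H^1_0.
The interval has length L = π, and Poincaré/coercivity depend only on L. Here a(u, u) = ∫(u')² + (-4/11)·∫u².
Here c = -4/11 < 0 with |c| < (π/L)² = 1, so coercivity still holds. The condition a(u,u) ≥ α||u||_{H^1}² reads (1−α)∫(u')² ≥ (α−c)∫u². Any admissible α is ≤ 1 (rapidly oscillating u have ∫u²/∫(u')² → 0), and α = 1 would force 0 ≥ (1−c)∫u², impossible since c < 1; so 1−α > 0. By the sharp Poincaré inequality on H^1_0 of an interval of length L, ∫(u')² ≥ (π/L)²∫u² with equality for the first sine mode sin(π(x−x₀)/L) (x₀ the left endpoint), so the inequality holds for all u iff (1−α)(π/L)² ≥ α − c, i.e. α ≤ ((π/L)² + c)/((π/L)² + 1) = (1 + c(L/π)²)/(1 + (L/π)²). (Direct route, valid since c ≤ 0: Poincaré gives c∫u² ≥ c(L/π)²∫(u')², so a(u,u) ≥ (1 + c(L/π)²)∫(u')², while ||u||_{H^1}² ≤ (1 + (L/π)²)∫(u')²; dividing yields the same α.) With (π/L)² = 1 and c = -4/11, the largest admissible constant is α = ((π/L)² + c)/((π/L)² + 1).
Simplifying, α = 7/22.


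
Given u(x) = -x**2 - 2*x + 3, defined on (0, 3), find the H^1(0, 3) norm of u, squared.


||u||_{H^1}^2 = 843/5

The H^1 norm (squared) on an interval (0, L) is
  ||u||_{H^1}^2 = ∫_0^L u(x)^2 dx + ∫_0^L u'(x)^2 dx.
Compute u'(x) = -2*x - 2.
Then u(x)^2 = x**4 + 4*x**3 - 2*x**2 - 12*x + 9 and u'(x)^2 = 4*x**2 + 8*x + 4.
Integrate each monomial from 0 to 3 using ∫_0^3 c·x^n dx = c·3^(n+1)/(n+1):
  ∫_0^3 u(x)^2 dx = ∫_0^3 (x^4 + 4*x^3 - 2*x^2 - 12*x + 9) dx. Term by term:
    ∫_0^3 x^4 dx = 243/5;  ∫_0^3 4*x^3 dx = 81;  ∫_0^3 -2*x^2 dx = -18;
    ∫_0^3 -12*x dx = -54;  ∫_0^3 9 dx = 27.
  Sum: 243/5 + 81 − 18 − 54 + 27 = 423/5.
  ∫_0^3 u'(x)^2 dx = ∫_0^3 (4*x^2 + 8*x + 4) dx. Term by term:
    ∫_0^3 4*x^2 dx = 36;  ∫_0^3 8*x dx = 36;  ∫_0^3 4 dx = 12.
  Sum: 36 + 36 + 12 = 84.
Adding: ||u||_{H^1}^2 = 423/5 + 84 = 843/5.


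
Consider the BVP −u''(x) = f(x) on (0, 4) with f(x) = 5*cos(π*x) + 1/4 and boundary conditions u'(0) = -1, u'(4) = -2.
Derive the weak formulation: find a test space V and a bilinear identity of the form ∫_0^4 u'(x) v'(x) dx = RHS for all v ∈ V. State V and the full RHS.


V = H^1(0, 4) (v unrestricted at boundary; u is determined up to an additive constant); weak form: ∫_0^4 u'v' dx = ∫_0^4 (5*cos(π*x) + 1/4) v dx − 2·v(4) + v(0) for all v ∈ V.

Multiply both sides by a test function v and integrate from 0 to 4:
  ∫_0^4 −u''(x) v(x) dx = ∫_0^4 f(x) v(x) dx.
Integrate the LHS by parts once:
  ∫_0^4 −u'' v dx = −[u'(x) v(x)]_0^4 + ∫_0^4 u'(x) v'(x) dx.
Thus ∫_0^4 u'(x) v'(x) dx = ∫_0^4 f(x) v(x) dx + [u'(x) v(x)]_0^4.
Choose V so that boundary terms are either known or forced to vanish.
u has inhomogeneous Neumann u'(0) = -1, u'(4) = -2. [u' v]_0^4 = (-2)·v(4) − (-1)·v(0) = − 2·v(4) + v(0). Take V = H^1(0, 4); boundary term becomes part of RHS.
Weak formulation: find u (satisfying any essential BC) such that ∫_0^4 u'(x) v'(x) dx = ∫_0^4 f v dx − 2·v(4) + v(0) for all v ∈ V (Neumann data are natural BCs: they enter the RHS as boundary terms).
Substituting f(x) = 5*cos(π*x) + 1/4, the right-hand side is ∫_0^4 (5*cos(π*x) + 1/4) v dx − 2·v(4) + v(0).
Compatibility check (pure Neumann): taking v ≡ 1 ∈ V gives 0 = ∫_0^4 f dx + (-2) − (-1), i.e. ∫_0^4 f dx must equal u'(0) − u'(4) = 1. Indeed ∫_0^4 (5*cos(π*x) + 1/4) dx = 1, so the data are compatible. The solution is then unique only up to an additive constant (fix it e.g. by requiring ∫_0^4 u dx = 0).


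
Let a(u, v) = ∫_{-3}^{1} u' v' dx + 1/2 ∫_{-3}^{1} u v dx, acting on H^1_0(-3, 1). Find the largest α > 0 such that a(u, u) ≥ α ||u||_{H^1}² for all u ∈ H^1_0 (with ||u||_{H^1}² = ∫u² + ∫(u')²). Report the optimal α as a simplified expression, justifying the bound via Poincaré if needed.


α = (8 + π^2)/(π^2 + 16)

Coercivity of a(·,·) on H^1_0(-3, 1) means a(u, u) ≥ α ||u||_{H^1}² for every u ∈ H^1_0.
The interval has length L = 4, and Poincaré/coercivity depend only on L. Here a(u, u) = ∫(u')² + (1/2)·∫u².
Here 0 < c = 1/2 < 1. The condition a(u,u) ≥ α||u||_{H^1}² reads (1−α)∫(u')² ≥ (α−c)∫u². Any admissible α is ≤ 1 (rapidly oscillating u have ∫u²/∫(u')² → 0), and α = 1 would force 0 ≥ (1−c)∫u², impossible since c < 1; so 1−α > 0. By the sharp Poincaré inequality on H^1_0 of an interval of length L, ∫(u')² ≥ (π/L)²∫u² with equality for the first sine mode sin(π(x−x₀)/L) (x₀ the left endpoint), so the inequality holds for all u iff (1−α)(π/L)² ≥ α − c, i.e. α ≤ ((π/L)² + c)/((π/L)² + 1) = (1 + c(L/π)²)/(1 + (L/π)²). With (π/L)² = π^2/16 and c = 1/2, the largest admissible constant is α = ((π/L)² + c)/((π/L)² + 1).
Simplifying, α = (8 + π^2)/(π^2 + 16).


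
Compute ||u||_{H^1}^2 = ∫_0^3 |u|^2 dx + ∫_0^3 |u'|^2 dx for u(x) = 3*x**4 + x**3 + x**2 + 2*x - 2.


||u||_{H^1}^2 = 2409189/28

The H^1 norm (squared) on an interval (0, L) is
  ||u||_{H^1}^2 = ∫_0^L u(x)^2 dx + ∫_0^L u'(x)^2 dx.
Compute u'(x) = 12*x**3 + 3*x**2 + 2*x + 2.
Then u(x)^2 = 9*x**8 + 6*x**7 + 7*x**6 + 14*x**5 - 7*x**4 - 8*x + 4 and u'(x)^2 = 144*x**6 + 72*x**5 + 57*x**4 + 60*x**3 + 16*x**2 + 8*x + 4.
Integrate each monomial from 0 to 3 using ∫_0^3 c·x^n dx = c·3^(n+1)/(n+1):
  ∫_0^3 u(x)^2 dx = ∫_0^3 (9*x^8 + 6*x^7 + 7*x^6 + 14*x^5 - 7*x^4 - 8*x + 4) dx. Term by term:
    ∫_0^3 9*x^8 dx = 19683;  ∫_0^3 6*x^7 dx = 19683/4;  ∫_0^3 7*x^6 dx = 2187;
    ∫_0^3 14*x^5 dx = 1701;  ∫_0^3 -7*x^4 dx = -1701/5;  ∫_0^3 -8*x dx = -36;
    ∫_0^3 4 dx = 12.
  Sum: 19683 + 19683/4 + 2187 + 1701 − 1701/5 − 36 + 12 = 562551/20.
  ∫_0^3 u'(x)^2 dx = ∫_0^3 (144*x^6 + 72*x^5 + 57*x^4 + 60*x^3 + 16*x^2 + 8*x + 4) dx. Term by term:
    ∫_0^3 144*x^6 dx = 314928/7;  ∫_0^3 72*x^5 dx = 8748;  ∫_0^3 57*x^4 dx = 13851/5;
    ∫_0^3 60*x^3 dx = 1215;  ∫_0^3 16*x^2 dx = 144;  ∫_0^3 8*x dx = 36;
    ∫_0^3 4 dx = 12.
  Sum: 314928/7 + 8748 + 13851/5 + 1215 + 144 + 36 + 12 = 2027022/35.
Adding: ||u||_{H^1}^2 = 562551/20 + 2027022/35 = 2409189/28.


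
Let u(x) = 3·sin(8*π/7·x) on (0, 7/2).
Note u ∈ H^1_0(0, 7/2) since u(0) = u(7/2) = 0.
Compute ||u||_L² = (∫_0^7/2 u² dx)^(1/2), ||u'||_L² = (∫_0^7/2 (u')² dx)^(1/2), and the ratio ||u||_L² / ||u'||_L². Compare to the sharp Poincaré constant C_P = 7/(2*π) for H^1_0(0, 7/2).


||u||_L² / ||u'||_L² = 7/(8*π) < C_P = 7/(2*π).

u(x) = 3·sin(8*π/7·x), so u'(x) = 24*π*cos(8*π*x/7)/7.
Writing u(x) = A·sin(kπx/L) with A = 3 and k = 4, use ∫_0^L sin²(kπx/L) dx = L/2 and ∫_0^L cos²(kπx/L) dx = L/2.
u² = 9·sin²(8*π/7·x) and (u')² = 576*π^2/49·cos²(8*π/7·x), and each of sin², cos² integrates to L/2 = 7/4 over (0, 7/2).
∫_0^7/2 u² dx = 63/4, so ||u||_L² = 3*sqrt(7)/2.
∫_0^7/2 (u')² dx = 144*π^2/7, so ||u'||_L² = 12*sqrt(7)*π/7.
Ratio ||u||_L² / ||u'||_L² = 7/(8*π).
Sharp Poincaré constant on H^1_0(0, 7/2) is C_P = L/π = 7/(2*π), achieved by sin(2*π/7·x).
This is the k = 4 harmonic; the ratio L/(kπ) is strictly less than C_P = L/π, consistent with the sharp inequality ||u||_L² ≤ C_P ||u'||_L².


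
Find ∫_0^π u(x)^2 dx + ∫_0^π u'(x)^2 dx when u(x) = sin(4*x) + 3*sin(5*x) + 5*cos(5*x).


||u||_{H^1(0,π)}^2 = -2080/9 + 901*π/2

u'(x) = -25*sin(5*x) + 4*cos(4*x) + 15*cos(5*x).
Expand u² and (u')² and integrate term by term on (0, π), using: for integers n ≥ 1, ∫_0^π sin²(nx) dx = ∫_0^π cos²(nx) dx = π/2; for n ≠ n', ∫_0^π sin(nx)sin(n'x) dx = ∫_0^π cos(nx)cos(n'x) dx = 0; and by product-to-sum, ∫_0^π sin(nx)cos(n'x) dx = ½∫_0^π [sin((n+n')x) + sin((n−n')x)] dx, which is 0 when n+n' is even and 2n/(n²−n'²) when n+n' is odd (it need not vanish on (0, π)).
  u² squared terms: (3)²·∫sin(5x)² dx = 9·π/2 = 9*π/2;  (5)²·∫cos(5x)² dx = 25·π/2 = 25*π/2;  (1)²·∫sin(4x)² dx = 1·π/2 = π/2.
  u² cross terms: 2·(3)·(5)·∫sin(5x)·cos(5x) dx = 30·(0) = 0;  2·(3)·(1)·∫sin(5x)·sin(4x) dx = 6·(0) = 0;  2·(5)·(1)·∫cos(5x)·sin(4x) dx = 10·(-8/9) = -80/9.
  So ∫_0^π u² dx = 9*π/2 + 25*π/2 + π/2 + 0 + 0 − 80/9 = -80/9 + 35*π/2.
  (u')² squared terms: (-25)²·∫sin(5x)² dx = 625·π/2 = 625*π/2;  (4)²·∫cos(4x)² dx = 16·π/2 = 8*π;  (15)²·∫cos(5x)² dx = 225·π/2 = 225*π/2.
  (u')² cross terms: 2·(-25)·(4)·∫sin(5x)·cos(4x) dx = -200·(10/9) = -2000/9;  2·(-25)·(15)·∫sin(5x)·cos(5x) dx = -750·(0) = 0;  2·(4)·(15)·∫cos(4x)·cos(5x) dx = 120·(0) = 0.
  So ∫_0^π (u')² dx = 625*π/2 + 8*π + 225*π/2 − 2000/9 + 0 + 0 = -2000/9 + 433*π.
||u||_{H^1}^2 = (-80/9 + 35*π/2) + (-2000/9 + 433*π) = -2080/9 + 901*π/2.


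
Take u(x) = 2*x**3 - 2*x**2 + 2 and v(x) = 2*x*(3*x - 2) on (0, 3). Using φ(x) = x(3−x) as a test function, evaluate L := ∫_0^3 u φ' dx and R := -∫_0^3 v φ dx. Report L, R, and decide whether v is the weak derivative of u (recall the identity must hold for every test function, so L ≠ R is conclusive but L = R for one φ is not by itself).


LHS = -459/10, RHS = -459/10. Yes, v = u' weakly.

u(x) = 2*x**3 - 2*x**2 + 2, classical derivative u'(x) = 6*x**2 - 4*x.
φ(x) = x(3−x), so φ'(x) = 3 - 2*x.
Note φ(0) = φ(3) = 0, so the boundary term u·φ vanishes.
LHS = ∫_0^3 u(x) φ'(x) dx = ∫_0^3 (-4*x^4 + 10*x^3 - 6*x^2 - 4*x + 6) dx. Term by term:
  ∫_0^3 -4*x^4 dx = -972/5;  ∫_0^3 10*x^3 dx = 405/2;  ∫_0^3 -6*x^2 dx = -54;
  ∫_0^3 -4*x dx = -18;  ∫_0^3 6 dx = 18.
Sum: -972/5 + 405/2 − 54 − 18 + 18 = -459/10.
So LHS = -459/10.
∫_0^3 v(x) φ(x) dx = ∫_0^3 (-6*x^4 + 22*x^3 - 12*x^2) dx. Term by term:
  ∫_0^3 -6*x^4 dx = -1458/5;  ∫_0^3 22*x^3 dx = 891/2;  ∫_0^3 -12*x^2 dx = -108.
Sum: -1458/5 + 891/2 − 108 = 459/10.
So RHS = -∫_0^3 v(x) φ(x) dx = -459/10.
LHS = RHS, so the identity holds for this test φ.
Moreover u is smooth here and v(x) = u'(x) = 6*x**2 - 4*x pointwise, so the identity holds for every test function. Hence v is the weak derivative of u.


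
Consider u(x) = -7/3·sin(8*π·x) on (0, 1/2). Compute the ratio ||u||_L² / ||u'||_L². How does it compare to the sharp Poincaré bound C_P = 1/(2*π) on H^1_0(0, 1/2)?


||u||_L² / ||u'||_L² = 1/(8*π) < C_P = 1/(2*π).

u(x) = -7/3·sin(8*π·x), so u'(x) = -56*π*cos(8*π*x)/3.
Writing u(x) = A·sin(kπx/L) with A = -7/3 and k = 4, use ∫_0^L sin²(kπx/L) dx = L/2 and ∫_0^L cos²(kπx/L) dx = L/2.
u² = 49/9·sin²(8*π·x) and (u')² = 3136*π^2/9·cos²(8*π·x), and each of sin², cos² integrates to L/2 = 1/4 over (0, 1/2).
∫_0^1/2 u² dx = 49/36, so ||u||_L² = 7/6.
∫_0^1/2 (u')² dx = 784*π^2/9, so ||u'||_L² = 28*π/3.
Ratio ||u||_L² / ||u'||_L² = 1/(8*π).
Sharp Poincaré constant on H^1_0(0, 1/2) is C_P = L/π = 1/(2*π), achieved by sin(2*π·x).
This is the k = 4 harmonic; the ratio L/(kπ) is strictly less than C_P = L/π, consistent with the sharp inequality ||u||_L² ≤ C_P ||u'||_L².


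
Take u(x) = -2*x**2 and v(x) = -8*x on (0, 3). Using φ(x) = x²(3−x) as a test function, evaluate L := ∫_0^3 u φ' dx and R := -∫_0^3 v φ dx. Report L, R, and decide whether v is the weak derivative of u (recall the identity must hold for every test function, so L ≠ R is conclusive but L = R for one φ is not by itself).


LHS = 243/5, RHS = 486/5. No, v is not the weak derivative of u.

u(x) = -2*x**2, classical derivative u'(x) = -4*x.
φ(x) = x²(3−x), so φ'(x) = 3*x*(2 - x).
Note φ(0) = φ(3) = 0, so the boundary term u·φ vanishes.
LHS = ∫_0^3 u(x) φ'(x) dx = ∫_0^3 (6*x^4 - 12*x^3) dx. Term by term:
  ∫_0^3 6*x^4 dx = 1458/5;  ∫_0^3 -12*x^3 dx = -243.
Sum: 1458/5 − 243 = 243/5.
So LHS = 243/5.
∫_0^3 v(x) φ(x) dx = ∫_0^3 (8*x^4 - 24*x^3) dx. Term by term:
  ∫_0^3 8*x^4 dx = 1944/5;  ∫_0^3 -24*x^3 dx = -486.
Sum: 1944/5 − 486 = -486/5.
So RHS = -∫_0^3 v(x) φ(x) dx = 486/5.
LHS − RHS = -243/5 ≠ 0, so the identity fails.
(For a valid weak derivative the identity must hold for EVERY test function, in particular this one. The failure shows v is NOT the weak derivative of u.)
Correct weak derivative would be u'(x) = -4*x.


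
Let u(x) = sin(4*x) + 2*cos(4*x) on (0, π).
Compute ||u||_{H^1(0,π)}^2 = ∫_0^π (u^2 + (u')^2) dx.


||u||_{H^1(0,π)}^2 = 85*π/2

u'(x) = -8*sin(4*x) + 4*cos(4*x).
Expand u² and (u')² and integrate term by term on (0, π), using: for integers n ≥ 1, ∫_0^π sin²(nx) dx = ∫_0^π cos²(nx) dx = π/2; for n ≠ n', ∫_0^π sin(nx)sin(n'x) dx = ∫_0^π cos(nx)cos(n'x) dx = 0; and by product-to-sum, ∫_0^π sin(nx)cos(n'x) dx = ½∫_0^π [sin((n+n')x) + sin((n−n')x)] dx, which is 0 when n+n' is even and 2n/(n²−n'²) when n+n' is odd (it need not vanish on (0, π)).
  u² squared terms: (2)²·∫cos(4x)² dx = 4·π/2 = 2*π;  (1)²·∫sin(4x)² dx = 1·π/2 = π/2.
  u² cross terms: 2·(2)·(1)·∫cos(4x)·sin(4x) dx = 4·(0) = 0.
  So ∫_0^π u² dx = 2*π + π/2 + 0 = 5*π/2.
  (u')² squared terms: (-8)²·∫sin(4x)² dx = 64·π/2 = 32*π;  (4)²·∫cos(4x)² dx = 16·π/2 = 8*π.
  (u')² cross terms: 2·(-8)·(4)·∫sin(4x)·cos(4x) dx = -64·(0) = 0.
  So ∫_0^π (u')² dx = 32*π + 8*π + 0 = 40*π.
||u||_{H^1}^2 = (5*π/2) + (40*π) = 85*π/2.


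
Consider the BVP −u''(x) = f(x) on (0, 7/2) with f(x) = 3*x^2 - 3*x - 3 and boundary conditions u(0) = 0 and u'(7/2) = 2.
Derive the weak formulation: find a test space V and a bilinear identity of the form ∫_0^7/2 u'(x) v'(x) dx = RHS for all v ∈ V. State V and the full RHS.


V = {v ∈ H^1(0, 7/2) : v(0) = 0} (test functions vanish at x = 0 where u is specified); weak form: ∫_0^7/2 u'v' dx = ∫_0^7/2 (3*x^2 - 3*x - 3) v dx + 2·v(7/2) for all v ∈ V.

Multiply both sides by a test function v and integrate from 0 to 7/2:
  ∫_0^7/2 −u''(x) v(x) dx = ∫_0^7/2 f(x) v(x) dx.
Integrate the LHS by parts once:
  ∫_0^7/2 −u'' v dx = −[u'(x) v(x)]_0^7/2 + ∫_0^7/2 u'(x) v'(x) dx.
Thus ∫_0^7/2 u'(x) v'(x) dx = ∫_0^7/2 f(x) v(x) dx + [u'(x) v(x)]_0^7/2.
Choose V so that boundary terms are either known or forced to vanish.
Mixed BC: u(0) = 0 (Dirichlet) and u'(7/2) = 2 (Neumann). Define V = {v ∈ H^1(0, 7/2) : v(0) = 0}. Then [u' v]_0^7/2 = u'(7/2)·v(7/2) − u'(0)·0 = 2·v(7/2).
Weak formulation: find u (satisfying any essential BC) such that ∫_0^7/2 u'(x) v'(x) dx = ∫_0^7/2 f v dx + 2·v(7/2) for all v ∈ V (Dirichlet at 0 absorbed into V; Neumann datum at x = 7/2 contributes the boundary term).
Substituting f(x) = 3*x^2 - 3*x - 3, the right-hand side is ∫_0^7/2 (3*x^2 - 3*x - 3) v dx + 2·v(7/2).


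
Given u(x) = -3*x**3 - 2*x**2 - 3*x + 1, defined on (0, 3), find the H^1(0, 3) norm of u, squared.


||u||_{H^1}^2 = 814881/70

The H^1 norm (squared) on an interval (0, L) is
  ||u||_{H^1}^2 = ∫_0^L u(x)^2 dx + ∫_0^L u'(x)^2 dx.
Compute u'(x) = -9*x**2 - 4*x - 3.
Then u(x)^2 = 9*x**6 + 12*x**5 + 22*x**4 + 6*x**3 + 5*x**2 - 6*x + 1 and u'(x)^2 = 81*x**4 + 72*x**3 + 70*x**2 + 24*x + 9.
Integrate each monomial from 0 to 3 using ∫_0^3 c·x^n dx = c·3^(n+1)/(n+1):
  ∫_0^3 u(x)^2 dx = ∫_0^3 (9*x^6 + 12*x^5 + 22*x^4 + 6*x^3 + 5*x^2 - 6*x + 1) dx. Term by term:
    ∫_0^3 9*x^6 dx = 19683/7;  ∫_0^3 12*x^5 dx = 1458;  ∫_0^3 22*x^4 dx = 5346/5;
    ∫_0^3 6*x^3 dx = 243/2;  ∫_0^3 5*x^2 dx = 45;  ∫_0^3 -6*x dx = -27;
    ∫_0^3 1 dx = 3.
  Sum: 19683/7 + 1458 + 5346/5 + 243/2 + 45 − 27 + 3 = 383709/70.
  ∫_0^3 u'(x)^2 dx = ∫_0^3 (81*x^4 + 72*x^3 + 70*x^2 + 24*x + 9) dx. Term by term:
    ∫_0^3 81*x^4 dx = 19683/5;  ∫_0^3 72*x^3 dx = 1458;  ∫_0^3 70*x^2 dx = 630;
    ∫_0^3 24*x dx = 108;  ∫_0^3 9 dx = 27.
  Sum: 19683/5 + 1458 + 630 + 108 + 27 = 30798/5.
Adding: ||u||_{H^1}^2 = 383709/70 + 30798/5 = 814881/70.


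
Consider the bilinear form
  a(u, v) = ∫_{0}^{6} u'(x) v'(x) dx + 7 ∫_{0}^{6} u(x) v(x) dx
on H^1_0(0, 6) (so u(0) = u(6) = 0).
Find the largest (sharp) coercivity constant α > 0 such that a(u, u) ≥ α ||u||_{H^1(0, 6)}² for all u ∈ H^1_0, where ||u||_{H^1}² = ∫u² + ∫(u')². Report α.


α = 1

Coercivity of a(·,·) on H^1_0(0, 6) means a(u, u) ≥ α ||u||_{H^1}² for every u ∈ H^1_0.
The interval has length L = 6, and Poincaré/coercivity depend only on L. Here a(u, u) = ∫(u')² + (7)·∫u².
Here c = 7 ≥ 1, so a(u,u) = ∫(u')² + c∫u² ≥ ∫(u')² + ∫u² = ||u||_{H^1}², i.e. α = 1 works. No larger α is possible: a(u,u) ≥ α||u||_{H^1}² means (1−α)∫(u')² ≥ (α−c)∫u², and for the modes u_n = sin(nπ(x−x₀)/L) (x₀ the left endpoint) one has ∫u_n²/∫(u_n')² = (L/(nπ))² → 0, so a(u_n,u_n)/||u_n||_{H^1}² → 1. Hence the optimal constant is α = 1.
Therefore α = 1.


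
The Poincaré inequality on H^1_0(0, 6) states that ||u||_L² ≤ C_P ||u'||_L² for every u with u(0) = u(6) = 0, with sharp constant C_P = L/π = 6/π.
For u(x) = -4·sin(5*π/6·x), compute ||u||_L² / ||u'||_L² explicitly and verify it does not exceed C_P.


||u||_L² / ||u'||_L² = 6/(5*π) < C_P = 6/π.

u(x) = -4·sin(5*π/6·x), so u'(x) = -10*π*cos(5*π*x/6)/3.
Writing u(x) = A·sin(kπx/L) with A = -4 and k = 5, use ∫_0^L sin²(kπx/L) dx = L/2 and ∫_0^L cos²(kπx/L) dx = L/2.
u² = 16·sin²(5*π/6·x) and (u')² = 100*π^2/9·cos²(5*π/6·x), and each of sin², cos² integrates to L/2 = 3 over (0, 6).
∫_0^6 u² dx = 48, so ||u||_L² = 4*sqrt(3).
∫_0^6 (u')² dx = 100*π^2/3, so ||u'||_L² = 10*sqrt(3)*π/3.
Ratio ||u||_L² / ||u'||_L² = 6/(5*π).
Sharp Poincaré constant on H^1_0(0, 6) is C_P = L/π = 6/π, achieved by sin(π/6·x).
This is the k = 5 harmonic; the ratio L/(kπ) is strictly less than C_P = L/π, consistent with the sharp inequality ||u||_L² ≤ C_P ||u'||_L².


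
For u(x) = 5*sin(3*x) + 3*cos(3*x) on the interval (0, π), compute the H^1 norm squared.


||u||_{H^1(0,π)}^2 = 170*π

u'(x) = -9*sin(3*x) + 15*cos(3*x).
Expand u² and (u')² and integrate term by term on (0, π), using: for integers n ≥ 1, ∫_0^π sin²(nx) dx = ∫_0^π cos²(nx) dx = π/2; for n ≠ n', ∫_0^π sin(nx)sin(n'x) dx = ∫_0^π cos(nx)cos(n'x) dx = 0; and by product-to-sum, ∫_0^π sin(nx)cos(n'x) dx = ½∫_0^π [sin((n+n')x) + sin((n−n')x)] dx, which is 0 when n+n' is even and 2n/(n²−n'²) when n+n' is odd (it need not vanish on (0, π)).
  u² squared terms: (3)²·∫cos(3x)² dx = 9·π/2 = 9*π/2;  (5)²·∫sin(3x)² dx = 25·π/2 = 25*π/2.
  u² cross terms: 2·(3)·(5)·∫cos(3x)·sin(3x) dx = 30·(0) = 0.
  So ∫_0^π u² dx = 9*π/2 + 25*π/2 + 0 = 17*π.
  (u')² squared terms: (-9)²·∫sin(3x)² dx = 81·π/2 = 81*π/2;  (15)²·∫cos(3x)² dx = 225·π/2 = 225*π/2.
  (u')² cross terms: 2·(-9)·(15)·∫sin(3x)·cos(3x) dx = -270·(0) = 0.
  So ∫_0^π (u')² dx = 81*π/2 + 225*π/2 + 0 = 153*π.
||u||_{H^1}^2 = (17*π) + (153*π) = 170*π.


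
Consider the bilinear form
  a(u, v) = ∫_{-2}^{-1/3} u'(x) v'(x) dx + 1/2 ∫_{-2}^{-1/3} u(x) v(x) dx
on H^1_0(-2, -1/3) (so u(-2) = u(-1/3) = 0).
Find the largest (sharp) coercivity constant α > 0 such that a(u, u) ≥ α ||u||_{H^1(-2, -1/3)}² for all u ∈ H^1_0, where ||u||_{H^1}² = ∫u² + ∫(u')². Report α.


α = (25 + 18*π^2)/(2*(25 + 9*π^2))

Coercivity of a(·,·) on H^1_0(-2, -1/3) means a(u, u) ≥ α ||u||_{H^1}² for every u ∈ H^1_0.
The interval has length L = 5/3, and Poincaré/coercivity depend only on L. Here a(u, u) = ∫(u')² + (1/2)·∫u².
Here 0 < c = 1/2 < 1. The condition a(u,u) ≥ α||u||_{H^1}² reads (1−α)∫(u')² ≥ (α−c)∫u². Any admissible α is ≤ 1 (rapidly oscillating u have ∫u²/∫(u')² → 0), and α = 1 would force 0 ≥ (1−c)∫u², impossible since c < 1; so 1−α > 0. By the sharp Poincaré inequality on H^1_0 of an interval of length L, ∫(u')² ≥ (π/L)²∫u² with equality for the first sine mode sin(π(x−x₀)/L) (x₀ the left endpoint), so the inequality holds for all u iff (1−α)(π/L)² ≥ α − c, i.e. α ≤ ((π/L)² + c)/((π/L)² + 1) = (1 + c(L/π)²)/(1 + (L/π)²). With (π/L)² = 9*π^2/25 and c = 1/2, the largest admissible constant is α = ((π/L)² + c)/((π/L)² + 1).
Simplifying, α = (25 + 18*π^2)/(2*(25 + 9*π^2)).
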